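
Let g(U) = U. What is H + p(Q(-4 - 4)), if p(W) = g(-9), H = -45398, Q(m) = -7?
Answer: -45407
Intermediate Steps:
p(W) = -9
H + p(Q(-4 - 4)) = -45398 - 9 = -45407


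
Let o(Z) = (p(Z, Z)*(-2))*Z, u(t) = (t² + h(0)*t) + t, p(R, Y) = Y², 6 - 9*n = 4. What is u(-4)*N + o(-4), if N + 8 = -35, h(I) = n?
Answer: -3148/9 ≈ -349.78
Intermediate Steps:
n = 2/9 (n = ⅔ - ⅑*4 = ⅔ - 4/9 = 2/9 ≈ 0.22222)
h(I) = 2/9
N = -43 (N = -8 - 35 = -43)
u(t) = t² + 11*t/9 (u(t) = (t² + 2*t/9) + t = t² + 11*t/9)
o(Z) = -2*Z³ (o(Z) = (Z²*(-2))*Z = (-2*Z²)*Z = -2*Z³)
u(-4)*N + o(-4) = ((⅑)*(-4)*(11 + 9*(-4)))*(-43) - 2*(-4)³ = ((⅑)*(-4)*(11 - 36))*(-43) - 2*(-64) = ((⅑)*(-4)*(-25))*(-43) + 128 = (100/9)*(-43) + 128 = -4300/9 + 128 = -3148/9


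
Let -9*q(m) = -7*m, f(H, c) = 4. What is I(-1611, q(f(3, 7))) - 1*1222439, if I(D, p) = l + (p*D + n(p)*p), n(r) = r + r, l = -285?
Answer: -99445048/81 ≈ -1.2277e+6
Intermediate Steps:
n(r) = 2*r
q(m) = 7*m/9 (q(m) = -(-7)*m/9 = 7*m/9)
I(D, p) = -285 + 2*p**2 + D*p (I(D, p) = -285 + (p*D + (2*p)*p) = -285 + (D*p + 2*p**2) = -285 + (2*p**2 + D*p) = -285 + 2*p**2 + D*p)
I(-1611, q(f(3, 7))) - 1*1222439 = (-285 + 2*((7/9)*4)**2 - 1253*4) - 1*1222439 = (-285 + 2*(28/9)**2 - 1611*28/9) - 1222439 = (-285 + 2*(784/81) - 5012) - 1222439 = (-285 + 1568/81 - 5012) - 1222439 = -427489/81 - 1222439 = -99445048/81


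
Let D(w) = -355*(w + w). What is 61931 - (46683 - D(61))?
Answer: -28062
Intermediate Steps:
D(w) = -710*w
61931 - (46683 - D(61)) = 61931 - (46683 - (-710)*61) = 61931 - (46683 - 1*(-43310)) = 61931 - (46683 + 43310) = 61931 - 1*89993 = 61931 - 89993 = -28062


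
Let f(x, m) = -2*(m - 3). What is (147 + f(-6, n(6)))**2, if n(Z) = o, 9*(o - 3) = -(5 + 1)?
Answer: 198025/9 ≈ 22003.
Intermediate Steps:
o = 7/3 (o = 3 + (-(5 + 1))/9 = 3 + (-1*6)/9 = 3 + (1/9)*(-6) = 3 - 2/3 = 7/3 ≈ 2.3333)
n(Z) = 7/3
f(x, m) = 6 - 2*m (f(x, m) = -2*(-3 + m) = 6 - 2*m)
(147 + f(-6, n(6)))**2 = (147 + (6 - 2*7/3))**2 = (147 + (6 - 14/3))**2 = (147 + 4/3)**2 = (445/3)**2 = 198025/9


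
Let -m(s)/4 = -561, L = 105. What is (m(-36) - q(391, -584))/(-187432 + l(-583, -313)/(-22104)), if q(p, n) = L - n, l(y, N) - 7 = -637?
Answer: -1909540/230166461 ≈ -0.0082963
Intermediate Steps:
m(s) = 2244 (m(s) = -4*(-561) = 2244)
l(y, N) = -630 (l(y, N) = 7 - 637 = -630)
q(p, n) = 105 - n
(m(-36) - q(391, -584))/(-187432 + l(-583, -313)/(-22104)) = (2244 - (105 - 1*(-584)))/(-187432 - 630/(-22104)) = (2244 - (105 + 584))/(-187432 - 630*(-1/22104)) = (2244 - 1*689)/(-187432 + 35/1228) = (2244 - 689)/(-230166461/1228) = 1555*(-1228/230166461) = -1909540/230166461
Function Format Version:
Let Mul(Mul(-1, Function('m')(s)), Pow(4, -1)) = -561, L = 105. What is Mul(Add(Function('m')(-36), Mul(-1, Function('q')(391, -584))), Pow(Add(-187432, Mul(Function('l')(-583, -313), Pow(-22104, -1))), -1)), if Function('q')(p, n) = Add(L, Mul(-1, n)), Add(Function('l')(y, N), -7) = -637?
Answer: Rational(-1909540, 230166461) ≈ -0.0082963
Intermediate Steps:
Function('m')(s) = 2244 (Function('m')(s) = Mul(-4, -561) = 2244)
Function('l')(y, N) = -630 (Function('l')(y, N) = Add(7, -637) = -630)
Function('q')(p, n) = Add(105, Mul(-1, n))
Mul(Add(Function('m')(-36), Mul(-1, Function('q')(391, -584))), Pow(Add(-187432, Mul(Function('l')(-583, -313), Pow(-22104, -1))), -1)) = Mul(Add(2244, Mul(-1, Add(105, Mul(-1, -584)))), Pow(Add(-187432, Mul(-630, Pow(-22104, -1))), -1)) = Mul(Add(2244, Mul(-1, Add(105, 584))), Pow(Add(-187432, Mul(-630, Rational(-1, 22104))), -1)) = Mul(Add(2244, Mul(-1, 689)), Pow(Add(-187432, Rational(35, 1228)), -1)) = Mul(Add(2244, -689), Pow(Rational(-230166461, 1228), -1)) = Mul(1555, Rational(-1228, 230166461)) = Rational(-1909540, 230166461)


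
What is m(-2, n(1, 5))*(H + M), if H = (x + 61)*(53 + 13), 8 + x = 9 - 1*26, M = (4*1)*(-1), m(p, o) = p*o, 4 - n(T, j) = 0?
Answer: -18976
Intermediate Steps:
n(T, j) = 4 (n(T, j) = 4 - 1*0 = 4 + 0 = 4)
m(p, o) = o*p
M = -4 (M = 4*(-1) = -4)
x = -25 (x = -8 + (9 - 1*26) = -8 + (9 - 26) = -8 - 17 = -25)
H = 2376 (H = (-25 + 61)*(53 + 13) = 36*66 = 2376)
m(-2, n(1, 5))*(H + M) = (4*(-2))*(2376 - 4) = -8*2372 = -18976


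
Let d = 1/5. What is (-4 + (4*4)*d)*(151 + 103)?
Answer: -1016/5 ≈ -203.20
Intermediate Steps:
d = ⅕ ≈ 0.20000
(-4 + (4*4)*d)*(151 + 103) = (-4 + (4*4)*(⅕))*(151 + 103) = (-4 + 16*(⅕))*254 = (-4 + 16/5)*254 = -⅘*254 = -1016/5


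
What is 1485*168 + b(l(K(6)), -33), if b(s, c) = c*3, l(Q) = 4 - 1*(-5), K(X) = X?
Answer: 249381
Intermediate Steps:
l(Q) = 9 (l(Q) = 4 + 5 = 9)
b(s, c) = 3*c
1485*168 + b(l(K(6)), -33) = 1485*168 + 3*(-33) = 249480 - 99 = 249381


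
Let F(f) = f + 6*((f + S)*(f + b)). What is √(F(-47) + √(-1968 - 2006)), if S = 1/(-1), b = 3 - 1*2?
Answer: √(13201 + I*√3974) ≈ 114.9 + 0.2743*I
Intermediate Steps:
b = 1 (b = 3 - 2 = 1)
S = -1
F(f) = f + 6*(1 + f)*(-1 + f) (F(f) = f + 6*((f - 1)*(f + 1)) = f + 6*((-1 + f)*(1 + f)) = f + 6*((1 + f)*(-1 + f)) = f + 6*(1 + f)*(-1 + f))
√(F(-47) + √(-1968 - 2006)) = √((-6 - 47 + 6*(-47)²) + √(-1968 - 2006)) = √((-6 - 47 + 6*2209) + √(-3974)) = √((-6 - 47 + 13254) + I*√3974) = √(13201 + I*√3974)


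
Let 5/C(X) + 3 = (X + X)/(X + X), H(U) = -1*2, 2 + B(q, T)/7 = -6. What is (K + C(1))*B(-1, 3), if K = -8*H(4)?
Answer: -756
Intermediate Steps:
B(q, T) = -56 (B(q, T) = -14 + 7*(-6) = -14 - 42 = -56)
H(U) = -2
C(X) = -5/2 (C(X) = 5/(-3 + (X + X)/(X + X)) = 5/(-3 + (2*X)/((2*X))) = 5/(-3 + (2*X)*(1/(2*X))) = 5/(-3 + 1) = 5/(-2) = 5*(-½) = -5/2)
K = 16 (K = -8*(-2) = 16)
(K + C(1))*B(-1, 3) = (16 - 5/2)*(-56) = (27/2)*(-56) = -756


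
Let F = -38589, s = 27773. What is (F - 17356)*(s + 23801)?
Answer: -2885307430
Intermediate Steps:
(F - 17356)*(s + 23801) = (-38589 - 17356)*(27773 + 23801) = -55945*51574 = -2885307430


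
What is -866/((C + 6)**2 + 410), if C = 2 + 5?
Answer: -866/579 ≈ -1.4957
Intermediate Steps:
C = 7
-866/((C + 6)**2 + 410) = -866/((7 + 6)**2 + 410) = -866/(13**2 + 410) = -866/(169 + 410) = -866/579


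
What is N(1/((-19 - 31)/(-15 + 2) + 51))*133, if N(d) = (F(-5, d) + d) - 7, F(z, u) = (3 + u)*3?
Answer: 196574/713 ≈ 275.70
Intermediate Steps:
F(z, u) = 9 + 3*u
N(d) = 2 + 4*d (N(d) = ((9 + 3*d) + d) - 7 = (9 + 4*d) - 7 = 2 + 4*d)
N(1/((-19 - 31)/(-15 + 2) + 51))*133 = (2 + 4/((-19 - 31)/(-15 + 2) + 51))*133 = (2 + 4/(-50/(-13) + 51))*133 = (2 + 4/(-50*(-1/13) + 51))*133 = (2 + 4/(50/13 + 51))*133 = (2 + 4/(713/13))*133 = (2 + 4*(13/713))*133 = (2 + 52/713)*133 = (1478/713)*133 = 196574/713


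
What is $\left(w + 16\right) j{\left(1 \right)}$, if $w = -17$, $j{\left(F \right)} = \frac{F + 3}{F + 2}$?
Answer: $- \frac{4}{3} \approx -1.3333$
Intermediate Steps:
$j{\left(F \right)} = \frac{3 + F}{2 + F}$
$\left(w + 16\right) j{\left(1 \right)} = \left(-17 + 16\right) \frac{3 + 1}{2 + 1} = - \frac{4}{3}$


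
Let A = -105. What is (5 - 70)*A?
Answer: 6825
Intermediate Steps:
(5 - 70)*A = (5 - 70)*(-105) = -65*(-105) = 6825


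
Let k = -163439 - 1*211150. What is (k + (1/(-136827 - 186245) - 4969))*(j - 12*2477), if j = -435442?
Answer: 28520388544813191/161536 ≈ 1.7656e+11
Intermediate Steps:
k = -374589 (k = -163439 - 211150 = -374589)
(k + (1/(-136827 - 186245) - 4969))*(j - 12*2477) = (-374589 + (1/(-136827 - 186245) - 4969))*(-435442 - 12*2477) = (-374589 + (1/(-323072) - 4969))*(-435442 - 29724) = (-374589 + (-1/323072 - 4969))*(-465166) = (-374589 - 1605344769/323072)*(-465166) = -122624562177/323072*(-465166) = 28520388544813191/161536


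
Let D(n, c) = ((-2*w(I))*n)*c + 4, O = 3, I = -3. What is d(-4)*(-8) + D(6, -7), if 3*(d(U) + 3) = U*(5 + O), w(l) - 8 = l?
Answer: 1600/3 ≈ 533.33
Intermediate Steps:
w(l) = 8 + l
d(U) = -3 + 8*U/3 (d(U) = -3 + (U*(5 + 3))/3 = -3 + (U*8)/3 = -3 + (8*U)/3 = -3 + 8*U/3)
D(n, c) = 4 - 10*c*n (D(n, c) = ((-2*(8 - 3))*n)*c + 4 = ((-2*5)*n)*c + 4 = (-10*n)*c + 4 = -10*c*n + 4 = 4 - 10*c*n)
d(-4)*(-8) + D(6, -7) = (-3 + (8/3)*(-4))*(-8) + (4 - 10*(-7)*6) = (-3 - 32/3)*(-8) + (4 + 420) = -41/3*(-8) + 424 = 328/3 + 424 = 1600/3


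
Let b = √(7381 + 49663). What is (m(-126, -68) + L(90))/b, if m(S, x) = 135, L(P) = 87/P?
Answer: 4079*√14261/855660 ≈ 0.56928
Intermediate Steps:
b = 2*√14261 (b = √57044 = 2*√14261 ≈ 238.84)
(m(-126, -68) + L(90))/b = (135 + 87/90)/((2*√14261)) = (135 + 87*(1/90))*(√14261/28522) = (135 + 29/30)*(√14261/28522) = 4079*(√14261/28522)/30 = 4079*√14261/855660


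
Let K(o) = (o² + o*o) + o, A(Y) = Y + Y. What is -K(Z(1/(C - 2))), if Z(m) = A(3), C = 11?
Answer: -78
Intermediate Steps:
A(Y) = 2*Y
Z(m) = 6 (Z(m) = 2*3 = 6)
K(o) = o + 2*o² (K(o) = (o² + o²) + o = 2*o² + o = o + 2*o²)
-K(Z(1/(C - 2))) = -6*(1 + 2*6) = -6*(1 + 12) = -6*13 = -1*78 = -78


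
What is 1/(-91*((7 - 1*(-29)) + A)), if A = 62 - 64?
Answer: -1/3094 ≈ -0.00032321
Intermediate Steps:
A = -2
1/(-91*((7 - 1*(-29)) + A)) = 1/(-91*((7 - 1*(-29)) - 2)) = 1/(-91*((7 + 29) - 2)) = 1/(-91*(36 - 2)) = 1/(-91*34) = 1/(-3094) = -1/3094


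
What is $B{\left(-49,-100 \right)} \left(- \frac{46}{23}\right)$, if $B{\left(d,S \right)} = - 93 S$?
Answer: $-18600$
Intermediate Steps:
$B{\left(-49,-100 \right)} \left(- \frac{46}{23}\right) = \left(-93\right) \left(-100\right) \left(- \frac{46}{23}\right) = 9300 \left(\left(-46\right) \frac{1}{23}\right) = 9300 \left(-2\right) = -18600$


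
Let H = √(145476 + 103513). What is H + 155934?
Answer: 155934 + √248989 ≈ 1.5643e+5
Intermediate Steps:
H = √248989 ≈ 498.99
H + 155934 = √248989 + 155934 = 155934 + √248989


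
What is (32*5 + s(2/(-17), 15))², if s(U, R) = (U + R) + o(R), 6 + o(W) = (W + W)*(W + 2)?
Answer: 133194681/289 ≈ 4.6088e+5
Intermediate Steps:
o(W) = -6 + 2*W*(2 + W) (o(W) = -6 + (W + W)*(W + 2) = -6 + (2*W)*(2 + W) = -6 + 2*W*(2 + W))
s(U, R) = -6 + U + 2*R² + 5*R (s(U, R) = (U + R) + (-6 + 2*R² + 4*R) = (R + U) + (-6 + 2*R² + 4*R) = -6 + U + 2*R² + 5*R)
(32*5 + s(2/(-17), 15))² = (32*5 + (-6 + 2/(-17) + 2*15² + 5*15))² = (160 + (-6 + 2*(-1/17) + 2*225 + 75))² = (160 + (-6 - 2/17 + 450 + 75))² = (160 + 8821/17)² = (11541/17)² = 133194681/289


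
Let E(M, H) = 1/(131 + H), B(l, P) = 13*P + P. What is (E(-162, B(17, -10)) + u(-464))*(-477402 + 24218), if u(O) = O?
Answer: 1892949568/9 ≈ 2.1033e+8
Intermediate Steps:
B(l, P) = 14*P
(E(-162, B(17, -10)) + u(-464))*(-477402 + 24218) = (1/(131 + 14*(-10)) - 464)*(-477402 + 24218) = (1/(131 - 140) - 464)*(-453184) = (1/(-9) - 464)*(-453184) = (-⅑ - 464)*(-453184) = -4177/9*(-453184) = 1892949568/9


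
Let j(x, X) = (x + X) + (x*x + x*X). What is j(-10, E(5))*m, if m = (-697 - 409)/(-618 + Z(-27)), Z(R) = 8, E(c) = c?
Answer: 4977/61 ≈ 81.590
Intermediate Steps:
m = 553/305 (m = (-697 - 409)/(-618 + 8) = -1106/(-610) = -1106*(-1/610) = 553/305 ≈ 1.8131)
j(x, X) = X + x + x**2 + X*x (j(x, X) = (X + x) + (x**2 + X*x) = X + x + x**2 + X*x)
j(-10, E(5))*m = (5 - 10 + (-10)**2 + 5*(-10))*(553/305) = (5 - 10 + 100 - 50)*(553/305) = 45*(553/305) = 4977/61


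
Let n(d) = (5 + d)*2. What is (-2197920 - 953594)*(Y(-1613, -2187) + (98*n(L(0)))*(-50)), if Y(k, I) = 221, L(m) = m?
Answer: 153727701406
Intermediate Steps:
n(d) = 10 + 2*d
(-2197920 - 953594)*(Y(-1613, -2187) + (98*n(L(0)))*(-50)) = (-2197920 - 953594)*(221 + (98*(10 + 2*0))*(-50)) = -3151514*(221 + (98*(10 + 0))*(-50)) = -3151514*(221 + (98*10)*(-50)) = -3151514*(221 + 980*(-50)) = -3151514*(221 - 49000) = -3151514*(-48779) = 153727701406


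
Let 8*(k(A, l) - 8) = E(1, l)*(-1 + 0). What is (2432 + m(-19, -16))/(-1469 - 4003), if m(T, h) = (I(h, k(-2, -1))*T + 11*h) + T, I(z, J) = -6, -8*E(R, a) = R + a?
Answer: -2351/5472 ≈ -0.42964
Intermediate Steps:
E(R, a) = -R/8 - a/8 (E(R, a) = -(R + a)/8 = -R/8 - a/8)
k(A, l) = 513/64 + l/64 (k(A, l) = 8 + ((-⅛*1 - l/8)*(-1 + 0))/8 = 8 + ((-⅛ - l/8)*(-1))/8 = 8 + (⅛ + l/8)/8 = 8 + (1/64 + l/64) = 513/64 + l/64)
m(T, h) = -5*T + 11*h (m(T, h) = (-6*T + 11*h) + T = -5*T + 11*h)
(2432 + m(-19, -16))/(-1469 - 4003) = (2432 + (-5*(-19) + 11*(-16)))/(-1469 - 4003) = (2432 + (95 - 176))/(-5472) = (2432 - 81)*(-1/5472) = 2351*(-1/5472) = -2351/5472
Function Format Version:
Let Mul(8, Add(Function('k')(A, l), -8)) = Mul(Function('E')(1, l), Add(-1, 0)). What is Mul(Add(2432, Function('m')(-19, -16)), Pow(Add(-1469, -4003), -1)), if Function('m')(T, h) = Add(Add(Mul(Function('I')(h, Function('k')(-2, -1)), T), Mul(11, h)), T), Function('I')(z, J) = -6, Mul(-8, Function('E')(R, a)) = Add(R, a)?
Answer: Rational(-2351, 5472) ≈ -0.42964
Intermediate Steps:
Function('E')(R, a) = Add(Mul(Rational(-1, 8), R), Mul(Rational(-1, 8), a)) (Function('E')(R, a) = Mul(Rational(-1, 8), Add(R, a)) = Add(Mul(Rational(-1, 8), R), Mul(Rational(-1, 8), a)))
Function('k')(A, l) = Add(Rational(513, 64), Mul(Rational(1, 64), l)) (Function('k')(A, l) = Add(8, Mul(Rational(1, 8), Mul(Add(Mul(Rational(-1, 8), 1), Mul(Rational(-1, 8), l)), Add(-1, 0)))) = Add(8, Mul(Rational(1, 8), Mul(Add(Rational(-1, 8), Mul(Rational(-1, 8), l)), -1))) = Add(8, Mul(Rational(1, 8), Add(Rational(1, 8), Mul(Rational(1, 8), l)))) = Add(8, Add(Rational(1, 64), Mul(Rational(1, 64), l))) = Add(Rational(513, 64), Mul(Rational(1, 64), l)))
Function('m')(T, h) = Add(Mul(-5, T), Mul(11, h)) (Function('m')(T, h) = Add(Add(Mul(-6, T), Mul(11, h)), T) = Add(Mul(-5, T), Mul(11, h)))
Mul(Add(2432, Function('m')(-19, -16)), Pow(Add(-1469, -4003), -1)) = Mul(Add(2432, Add(Mul(-5, -19), Mul(11, -16))), Pow(Add(-1469, -4003), -1)) = Mul(Add(2432, Add(95, -176)), Pow(-5472, -1)) = Mul(Add(2432, -81), Rational(-1, 5472)) = Mul(2351, Rational(-1, 5472)) = Rational(-2351, 5472)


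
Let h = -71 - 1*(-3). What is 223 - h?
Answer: 291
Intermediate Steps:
h = -68 (h = -71 + 3 = -68)
223 - h = 223 - 1*(-68) = 223 + 68 = 291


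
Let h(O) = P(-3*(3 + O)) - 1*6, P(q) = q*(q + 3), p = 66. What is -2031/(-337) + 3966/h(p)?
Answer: 14514904/2371469 ≈ 6.1206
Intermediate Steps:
P(q) = q*(3 + q)
h(O) = -6 + (-9 - 3*O)*(-6 - 3*O) (h(O) = (-3*(3 + O))*(3 - 3*(3 + O)) - 1*6 = (-9 - 3*O)*(3 + (-9 - 3*O)) - 6 = (-9 - 3*O)*(-6 - 3*O) - 6 = -6 + (-9 - 3*O)*(-6 - 3*O))
-2031/(-337) + 3966/h(p) = -2031/(-337) + 3966/(48 + 9*66**2 + 45*66) = -2031*(-1/337) + 3966/(48 + 9*4356 + 2970) = 2031/337 + 3966/(48 + 39204 + 2970) = 2031/337 + 3966/42222 = 2031/337 + 3966*(1/42222) = 2031/337 + 661/7037 = 14514904/2371469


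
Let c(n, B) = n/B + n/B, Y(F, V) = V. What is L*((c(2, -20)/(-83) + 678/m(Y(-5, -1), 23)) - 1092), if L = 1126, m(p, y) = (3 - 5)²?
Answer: -431073899/415 ≈ -1.0387e+6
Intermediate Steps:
c(n, B) = 2*n/B
m(p, y) = 4 (m(p, y) = (-2)² = 4)
L*((c(2, -20)/(-83) + 678/m(Y(-5, -1), 23)) - 1092) = 1126*(((2*2/(-20))/(-83) + 678/4) - 1092) = 1126*(((2*2*(-1/20))*(-1/83) + 678*(¼)) - 1092) = 1126*((-⅕*(-1/83) + 339/2) - 1092) = 1126*((1/415 + 339/2) - 1092) = 1126*(140687/830 - 1092) = 1126*(-765673/830) = -431073899/415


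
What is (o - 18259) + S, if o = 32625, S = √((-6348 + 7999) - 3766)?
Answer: 14366 + 3*I*√235 ≈ 14366.0 + 45.989*I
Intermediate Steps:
S = 3*I*√235 (S = √(1651 - 3766) = √(-2115) = 3*I*√235 ≈ 45.989*I)
(o - 18259) + S = (32625 - 18259) + 3*I*√235 = 14366 + 3*I*√235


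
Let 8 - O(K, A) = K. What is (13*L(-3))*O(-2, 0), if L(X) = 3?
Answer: 390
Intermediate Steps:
O(K, A) = 8 - K
(13*L(-3))*O(-2, 0) = (13*3)*(8 - 1*(-2)) = 39*(8 + 2) = 39*10 = 390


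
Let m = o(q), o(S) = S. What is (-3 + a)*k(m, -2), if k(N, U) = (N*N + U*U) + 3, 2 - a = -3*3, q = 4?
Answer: 184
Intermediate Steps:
m = 4
a = 11 (a = 2 - (-3)*3 = 2 - 1*(-9) = 2 + 9 = 11)
k(N, U) = 3 + N² + U² (k(N, U) = (N² + U²) + 3 = 3 + N² + U²)
(-3 + a)*k(m, -2) = (-3 + 11)*(3 + 4² + (-2)²) = 8*(3 + 16 + 4) = 8*23 = 184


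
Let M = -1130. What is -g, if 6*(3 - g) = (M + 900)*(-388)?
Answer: 44611/3 ≈ 14870.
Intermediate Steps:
g = -44611/3 (g = 3 - (-1130 + 900)*(-388)/6 = 3 - (-115)*(-388)/3 = 3 - ⅙*89240 = 3 - 44620/3 = -44611/3 ≈ -14870.)
-g = -1*(-44611/3) = 44611/3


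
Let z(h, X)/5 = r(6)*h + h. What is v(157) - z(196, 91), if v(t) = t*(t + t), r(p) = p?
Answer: 42438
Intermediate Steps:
v(t) = 2*t² (v(t) = t*(2*t) = 2*t²)
z(h, X) = 35*h (z(h, X) = 5*(6*h + h) = 5*(7*h) = 35*h)
v(157) - z(196, 91) = 2*157² - 35*196 = 2*24649 - 1*6860 = 49298 - 6860 = 42438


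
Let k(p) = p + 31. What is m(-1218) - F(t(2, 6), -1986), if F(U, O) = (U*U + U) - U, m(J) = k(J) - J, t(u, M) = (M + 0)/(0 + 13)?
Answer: 5203/169 ≈ 30.787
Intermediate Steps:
t(u, M) = M/13
k(p) = 31 + p
m(J) = 31 (m(J) = (31 + J) - J = 31)
F(U, O) = U² (F(U, O) = (U² + U) - U = (U + U²) - U = U²)
m(-1218) - F(t(2, 6), -1986) = 31 - ((1/13)*6)² = 31 - (6/13)² = 31 - 1*36/169 = 31 - 36/169 = 5203/169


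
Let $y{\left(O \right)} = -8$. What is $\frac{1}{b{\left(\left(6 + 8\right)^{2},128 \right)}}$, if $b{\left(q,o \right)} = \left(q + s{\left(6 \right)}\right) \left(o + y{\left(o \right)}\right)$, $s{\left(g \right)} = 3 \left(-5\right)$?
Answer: $\frac{1}{21720} \approx 4.6041 \cdot 10^{-5}$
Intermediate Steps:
$s{\left(g \right)} = -15$
$b{\left(q,o \right)} = \left(-15 + q\right) \left(-8 + o\right)$ ($b{\left(q,o \right)} = \left(q - 15\right) \left(o - 8\right) = \left(-15 + q\right) \left(-8 + o\right)$)
$\frac{1}{b{\left(\left(6 + 8\right)^{2},128 \right)}} = \frac{1}{120 - 1920 - 8 \left(6 + 8\right)^{2} + 128 \left(6 + 8\right)^{2}} = \frac{1}{120 - 1920 - 8 \cdot 14^{2} + 128 \cdot 14^{2}} = \frac{1}{120 - 1920 - 1568 + 128 \cdot 196} = \frac{1}{120 - 1920 - 1568 + 25088} = \frac{1}{21720}$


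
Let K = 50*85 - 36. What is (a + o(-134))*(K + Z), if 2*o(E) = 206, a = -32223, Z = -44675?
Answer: 1299607320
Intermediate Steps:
K = 4214 (K = 4250 - 36 = 4214)
o(E) = 103 (o(E) = (½)*206 = 103)
(a + o(-134))*(K + Z) = (-32223 + 103)*(4214 - 44675) = -32120*(-40461) = 1299607320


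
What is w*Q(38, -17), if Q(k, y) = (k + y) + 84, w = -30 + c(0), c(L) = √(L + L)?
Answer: -3150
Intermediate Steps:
c(L) = √2*√L (c(L) = √(2*L) = √2*√L)
w = -30 (w = -30 + √2*√0 = -30 + √2*0 = -30 + 0 = -30)
Q(k, y) = 84 + k + y
w*Q(38, -17) = -30*(84 + 38 - 17) = -30*105 = -3150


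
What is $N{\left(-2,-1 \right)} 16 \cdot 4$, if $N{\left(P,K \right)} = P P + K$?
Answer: $192$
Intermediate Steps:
$N{\left(P,K \right)} = K + P^{2}$ ($N{\left(P,K \right)} = P^{2} + K = K + P^{2}$)
$N{\left(-2,-1 \right)} 16 \cdot 4 = \left(-1 + \left(-2\right)^{2}\right) 16 \cdot 4 = \left(-1 + 4\right) 16 \cdot 4 = 3 \cdot 16 \cdot 4 = 48 \cdot 4 = 192$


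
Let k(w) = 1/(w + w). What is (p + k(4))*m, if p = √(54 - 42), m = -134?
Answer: -67/4 - 268*√3 ≈ -480.94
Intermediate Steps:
k(w) = 1/(2*w)
p = 2*√3 (p = √12 = 2*√3 ≈ 3.4641)
(p + k(4))*m = (2*√3 + (½)/4)*(-134) = (2*√3 + (½)*(¼))*(-134) = (2*√3 + ⅛)*(-134) = (⅛ + 2*√3)*(-134) = -67/4 - 268*√3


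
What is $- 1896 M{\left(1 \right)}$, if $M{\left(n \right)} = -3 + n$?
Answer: $3792$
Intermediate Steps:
$- 1896 M{\left(1 \right)} = - 1896 \left(-3 + 1\right) = \left(-1896\right) \left(-2\right) = 3792$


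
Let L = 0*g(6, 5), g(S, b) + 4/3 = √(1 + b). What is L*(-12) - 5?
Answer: -5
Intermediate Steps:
g(S, b) = -4/3 + √(1 + b)
L = 0 (L = 0*(-4/3 + √(1 + 5)) = 0*(-4/3 + √6) = 0)
L*(-12) - 5 = 0*(-12) - 5 = 0 - 5 = -5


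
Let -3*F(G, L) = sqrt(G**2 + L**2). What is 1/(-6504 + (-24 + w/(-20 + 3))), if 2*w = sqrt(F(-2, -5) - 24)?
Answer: -1/(6528 + I*sqrt(24 + sqrt(29)/3)/34) ≈ -0.00015319 + 3.5053e-9*I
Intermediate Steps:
F(G, L) = -sqrt(G**2 + L**2)/3
w = sqrt(-24 - sqrt(29)/3)/2 (w = sqrt(-sqrt((-2)**2 + (-5)**2)/3 - 24)/2 = sqrt(-sqrt(4 + 25)/3 - 24)/2 = sqrt(-sqrt(29)/3 - 24)/2 = sqrt(-24 - sqrt(29)/3)/2 ≈ 2.5394*I)
1/(-6504 + (-24 + w/(-20 + 3))) = 1/(-6504 + (-24 + (sqrt(-216 - 3*sqrt(29))/6)/(-20 + 3))) = 1/(-6504 + (-24 + (sqrt(-216 - 3*sqrt(29))/6)/(-17))) = 1/(-6504 + (-24 - sqrt(-216 - 3*sqrt(29))/102)) = 1/(-6528 - sqrt(-216 - 3*sqrt(29))/102)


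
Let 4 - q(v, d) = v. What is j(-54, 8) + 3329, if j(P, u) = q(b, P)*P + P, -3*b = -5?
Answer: 3149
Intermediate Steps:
b = 5/3 (b = -⅓*(-5) = 5/3 ≈ 1.6667)
q(v, d) = 4 - v
j(P, u) = 10*P/3 (j(P, u) = (4 - 1*5/3)*P + P = (4 - 5/3)*P + P = 7*P/3 + P = 10*P/3)
j(-54, 8) + 3329 = (10/3)*(-54) + 3329 = -180 + 3329 = 3149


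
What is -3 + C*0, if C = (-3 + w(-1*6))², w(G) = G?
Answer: -3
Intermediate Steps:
C = 81 (C = (-3 - 1*6)² = (-3 - 6)² = (-9)² = 81)
-3 + C*0 = -3 + 81*0 = -3 + 0 = -3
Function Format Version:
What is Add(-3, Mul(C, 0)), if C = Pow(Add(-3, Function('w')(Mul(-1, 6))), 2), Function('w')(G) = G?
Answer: -3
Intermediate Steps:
C = 81 (C = Pow(Add(-3, Mul(-1, 6)), 2) = Pow(Add(-3, -6), 2) = Pow(-9, 2) = 81)
Add(-3, Mul(C, 0)) = Add(-3, Mul(81, 0)) = Add(-3, 0) = -3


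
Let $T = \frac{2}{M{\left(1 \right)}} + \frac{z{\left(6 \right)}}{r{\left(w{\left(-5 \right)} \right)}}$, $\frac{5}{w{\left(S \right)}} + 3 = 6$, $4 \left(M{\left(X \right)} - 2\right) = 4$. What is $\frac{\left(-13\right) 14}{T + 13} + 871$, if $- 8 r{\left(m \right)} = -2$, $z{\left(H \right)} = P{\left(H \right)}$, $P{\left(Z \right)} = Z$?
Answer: $\frac{97877}{113} \approx 866.17$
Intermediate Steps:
$z{\left(H \right)} = H$
$M{\left(X \right)} = 3$ ($M{\left(X \right)} = 2 + \frac{1}{4} \cdot 4 = 2 + 1 = 3$)
$w{\left(S \right)} = \frac{5}{3}$ ($w{\left(S \right)} = \frac{5}{-3 + 6} = \frac{5}{3}$)
$r{\left(m \right)} = \frac{1}{4}$ ($r{\left(m \right)} = \left(- \frac{1}{8}\right) \left(-2\right) = \frac{1}{4}$)
$T = \frac{74}{3}$ ($T = \frac{2}{3} + 6 \frac{1}{\frac{1}{4}} = 2 \cdot \frac{1}{3} + 6 \cdot 4 = \frac{2}{3} + 24 = \frac{74}{3} \approx 24.667$)
$\frac{\left(-13\right) 14}{T + 13} + 871 = \frac{\left(-13\right) 14}{\frac{74}{3} + 13} + 871 = - \frac{182}{\frac{113}{3}} + 871 = \left(-182\right) \frac{3}{113} + 871 = - \frac{546}{113} + 871 = \frac{97877}{113}$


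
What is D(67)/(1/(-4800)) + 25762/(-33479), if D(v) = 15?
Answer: -2410513762/33479 ≈ -72001.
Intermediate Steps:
D(67)/(1/(-4800)) + 25762/(-33479) = 15/(1/(-4800)) + 25762/(-33479) = 15/(-1/4800) + 25762*(-1/33479) = 15*(-4800) - 25762/33479 = -72000 - 25762/33479 = -2410513762/33479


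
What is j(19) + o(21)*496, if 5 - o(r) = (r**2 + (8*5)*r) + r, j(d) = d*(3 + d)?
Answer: -642894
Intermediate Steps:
o(r) = 5 - r**2 - 41*r (o(r) = 5 - ((r**2 + (8*5)*r) + r) = 5 - ((r**2 + 40*r) + r) = 5 - (r**2 + 41*r) = 5 + (-r**2 - 41*r) = 5 - r**2 - 41*r)
j(19) + o(21)*496 = 19*(3 + 19) + (5 - 1*21**2 - 41*21)*496 = 19*22 + (5 - 1*441 - 861)*496 = 418 + (5 - 441 - 861)*496 = 418 - 1297*496 = 418 - 643312 = -642894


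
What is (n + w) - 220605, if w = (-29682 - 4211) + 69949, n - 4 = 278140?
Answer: 93595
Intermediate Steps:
n = 278144 (n = 4 + 278140 = 278144)
w = 36056 (w = -33893 + 69949 = 36056)
(n + w) - 220605 = (278144 + 36056) - 220605 = 314200 - 220605 = 93595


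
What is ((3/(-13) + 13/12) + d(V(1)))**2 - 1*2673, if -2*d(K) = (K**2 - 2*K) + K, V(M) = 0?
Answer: -65032439/24336 ≈ -2672.3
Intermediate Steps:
d(K) = K/2 - K**2/2 (d(K) = -((K**2 - 2*K) + K)/2 = -(K**2 - K)/2 = K/2 - K**2/2)
((3/(-13) + 13/12) + d(V(1)))**2 - 1*2673 = ((3/(-13) + 13/12) + (1/2)*0*(1 - 1*0))**2 - 1*2673 = ((3*(-1/13) + 13*(1/12)) + (1/2)*0*(1 + 0))**2 - 2673 = ((-3/13 + 13/12) + (1/2)*0*1)**2 - 2673 = (133/156 + 0)**2 - 2673 = (133/156)**2 - 2673 = 17689/24336 - 2673 = -65032439/24336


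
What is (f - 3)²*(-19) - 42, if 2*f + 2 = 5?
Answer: -339/4 ≈ -84.750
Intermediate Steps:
f = 3/2 (f = -1 + (½)*5 = -1 + 5/2 = 3/2 ≈ 1.5000)
(f - 3)²*(-19) - 42 = (3/2 - 3)²*(-19) - 42 = (-3/2)²*(-19) - 42 = (9/4)*(-19) - 42 = -171/4 - 42 = -339/4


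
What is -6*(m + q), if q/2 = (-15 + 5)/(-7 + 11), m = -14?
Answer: 114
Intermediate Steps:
q = -5 (q = 2*((-15 + 5)/(-7 + 11)) = 2*(-10/4) = 2*(-10*1/4) = 2*(-5/2) = -5)
-6*(m + q) = -6*(-14 - 5) = -6*(-19) = 114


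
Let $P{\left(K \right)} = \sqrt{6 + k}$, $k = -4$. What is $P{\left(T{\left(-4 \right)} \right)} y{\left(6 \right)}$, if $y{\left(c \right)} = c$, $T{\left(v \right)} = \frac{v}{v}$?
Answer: $6 \sqrt{2} \approx 8.4853$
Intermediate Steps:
$T{\left(v \right)} = 1$
$P{\left(K \right)} = \sqrt{2}$ ($P{\left(K \right)} = \sqrt{6 - 4} = \sqrt{2}$)
$P{\left(T{\left(-4 \right)} \right)} y{\left(6 \right)} = \sqrt{2} \cdot 6 = 6 \sqrt{2}$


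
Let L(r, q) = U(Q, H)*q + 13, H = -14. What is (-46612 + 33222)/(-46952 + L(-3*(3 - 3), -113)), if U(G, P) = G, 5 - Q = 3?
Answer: 2678/9433 ≈ 0.28390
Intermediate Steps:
Q = 2 (Q = 5 - 1*3 = 5 - 3 = 2)
L(r, q) = 13 + 2*q (L(r, q) = 2*q + 13 = 13 + 2*q)
(-46612 + 33222)/(-46952 + L(-3*(3 - 3), -113)) = (-46612 + 33222)/(-46952 + (13 + 2*(-113))) = -13390/(-46952 + (13 - 226)) = -13390/(-46952 - 213) = -13390/(-47165) = -13390*(-1/47165) = 2678/9433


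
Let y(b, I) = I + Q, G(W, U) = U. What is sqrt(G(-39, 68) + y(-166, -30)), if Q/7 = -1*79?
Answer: I*sqrt(515) ≈ 22.694*I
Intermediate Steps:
Q = -553 (Q = 7*(-1*79) = 7*(-79) = -553)
y(b, I) = -553 + I (y(b, I) = I - 553 = -553 + I)
sqrt(G(-39, 68) + y(-166, -30)) = sqrt(68 + (-553 - 30)) = sqrt(68 - 583) = sqrt(-515) = I*sqrt(515)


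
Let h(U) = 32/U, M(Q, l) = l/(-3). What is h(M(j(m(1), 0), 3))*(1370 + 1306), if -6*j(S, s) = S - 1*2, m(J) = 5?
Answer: -85632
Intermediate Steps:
j(S, s) = 1/3 - S/6 (j(S, s) = -(S - 1*2)/6 = -(S - 2)/6 = -(-2 + S)/6 = 1/3 - S/6)
M(Q, l) = -l/3 (M(Q, l) = l*(-1/3) = -l/3)
h(M(j(m(1), 0), 3))*(1370 + 1306) = (32/((-1/3*3)))*(1370 + 1306) = (32/(-1))*2676 = (32*(-1))*2676 = -32*2676 = -85632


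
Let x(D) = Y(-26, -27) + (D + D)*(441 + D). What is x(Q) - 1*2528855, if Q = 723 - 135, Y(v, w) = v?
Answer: -1318777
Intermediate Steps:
Q = 588
x(D) = -26 + 2*D*(441 + D) (x(D) = -26 + (D + D)*(441 + D) = -26 + (2*D)*(441 + D) = -26 + 2*D*(441 + D))
x(Q) - 1*2528855 = (-26 + 2*588² + 882*588) - 1*2528855 = (-26 + 2*345744 + 518616) - 2528855 = (-26 + 691488 + 518616) - 2528855 = 1210078 - 2528855 = -1318777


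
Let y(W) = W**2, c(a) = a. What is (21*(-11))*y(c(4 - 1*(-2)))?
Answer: -8316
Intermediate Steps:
(21*(-11))*y(c(4 - 1*(-2))) = (21*(-11))*(4 - 1*(-2))**2 = -231*(4 + 2)**2 = -231*6**2 = -231*36 = -8316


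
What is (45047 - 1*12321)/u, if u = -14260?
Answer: -16363/7130 ≈ -2.2950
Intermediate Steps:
(45047 - 1*12321)/u = (45047 - 1*12321)/(-14260) = (45047 - 12321)*(-1/14260) = 32726*(-1/14260) = -16363/7130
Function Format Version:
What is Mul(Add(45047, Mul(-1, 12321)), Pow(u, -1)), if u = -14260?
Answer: Rational(-16363, 7130) ≈ -2.2950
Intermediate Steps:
Mul(Add(45047, Mul(-1, 12321)), Pow(u, -1)) = Mul(Add(45047, Mul(-1, 12321)), Pow(-14260, -1)) = Mul(Add(45047, -12321), Rational(-1, 14260)) = Mul(32726, Rational(-1, 14260)) = Rational(-16363, 7130)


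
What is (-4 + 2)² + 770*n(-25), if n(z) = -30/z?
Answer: 928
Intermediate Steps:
(-4 + 2)² + 770*n(-25) = (-4 + 2)² + 770*(-30/(-25)) = (-2)² + 770*(-30*(-1/25)) = 4 + 770*(6/5) = 4 + 924 = 928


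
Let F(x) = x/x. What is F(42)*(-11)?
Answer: -11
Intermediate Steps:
F(x) = 1
F(42)*(-11) = 1*(-11) = -11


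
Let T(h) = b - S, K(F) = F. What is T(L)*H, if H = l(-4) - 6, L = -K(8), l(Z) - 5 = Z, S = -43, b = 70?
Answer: -565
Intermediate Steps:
l(Z) = 5 + Z
L = -8 (L = -1*8 = -8)
H = -5 (H = (5 - 4) - 6 = 1 - 6 = -5)
T(h) = 113 (T(h) = 70 - 1*(-43) = 70 + 43 = 113)
T(L)*H = 113*(-5) = -565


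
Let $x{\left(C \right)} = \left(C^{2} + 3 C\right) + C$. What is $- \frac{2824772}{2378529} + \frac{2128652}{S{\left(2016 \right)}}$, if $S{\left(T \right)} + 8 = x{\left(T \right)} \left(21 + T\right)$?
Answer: $- \frac{5856828208219349}{4932662317642782} \approx -1.1874$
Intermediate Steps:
$x{\left(C \right)} = C^{2} + 4 C$
$S{\left(T \right)} = -8 + T \left(4 + T\right) \left(21 + T\right)$
$- \frac{2824772}{2378529} + \frac{2128652}{S{\left(2016 \right)}} = - \frac{2824772}{2378529} + \frac{2128652}{-8 + 2016^{3} + 25 \cdot 2016^{2} + 84 \cdot 2016} = \left(-2824772\right) \frac{1}{2378529} + \frac{2128652}{-8 + 8193540096 + 25 \cdot 4064256 + 169344} = - \frac{2824772}{2378529} + \frac{2128652}{-8 + 8193540096 + 101606400 + 169344} = - \frac{2824772}{2378529} + \frac{2128652}{8295315832} = - \frac{2824772}{2378529} + 2128652 \cdot \frac{1}{8295315832} = - \frac{2824772}{2378529} + \frac{532163}{2073828958} = - \frac{5856828208219349}{4932662317642782}$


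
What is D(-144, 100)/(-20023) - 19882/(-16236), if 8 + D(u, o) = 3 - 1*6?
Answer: 199137941/162546714 ≈ 1.2251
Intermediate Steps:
D(u, o) = -11 (D(u, o) = -8 + (3 - 1*6) = -8 + (3 - 6) = -8 - 3 = -11)
D(-144, 100)/(-20023) - 19882/(-16236) = -11/(-20023) - 19882/(-16236) = -11*(-1/20023) - 19882*(-1/16236) = 11/20023 + 9941/8118 = 199137941/162546714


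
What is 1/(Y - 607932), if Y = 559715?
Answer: -1/48217 ≈ -2.0740e-5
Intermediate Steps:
1/(Y - 607932) = 1/(559715 - 607932) = 1/(-48217) = -1/48217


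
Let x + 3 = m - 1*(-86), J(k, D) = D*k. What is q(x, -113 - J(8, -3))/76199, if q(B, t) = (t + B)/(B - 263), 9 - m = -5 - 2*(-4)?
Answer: 0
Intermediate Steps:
m = 6 (m = 9 - (-5 - 2*(-4)) = 9 - (-5 + 8) = 9 - 1*3 = 9 - 3 = 6)
x = 89 (x = -3 + (6 - 1*(-86)) = -3 + (6 + 86) = -3 + 92 = 89)
q(B, t) = (B + t)/(-263 + B)
q(x, -113 - J(8, -3))/76199 = ((89 + (-113 - (-3)*8))/(-263 + 89))/76199 = ((89 + (-113 - 1*(-24)))/(-174))*(1/76199) = -(89 + (-113 + 24))/174*(1/76199) = -(89 - 89)/174*(1/76199) = -1/174*0*(1/76199) = 0*(1/76199) = 0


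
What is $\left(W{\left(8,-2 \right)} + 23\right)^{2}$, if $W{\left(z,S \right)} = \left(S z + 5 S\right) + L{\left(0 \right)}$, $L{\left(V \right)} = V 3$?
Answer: $9$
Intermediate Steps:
$L{\left(V \right)} = 3 V$
$W{\left(z,S \right)} = 5 S + S z$ ($W{\left(z,S \right)} = \left(S z + 5 S\right) + 3 \cdot 0 = \left(5 S + S z\right) + 0 = 5 S + S z$)
$\left(W{\left(8,-2 \right)} + 23\right)^{2} = \left(- 2 \left(5 + 8\right) + 23\right)^{2} = \left(\left(-2\right) 13 + 23\right)^{2} = \left(-26 + 23\right)^{2} = \left(-3\right)^{2} = 9$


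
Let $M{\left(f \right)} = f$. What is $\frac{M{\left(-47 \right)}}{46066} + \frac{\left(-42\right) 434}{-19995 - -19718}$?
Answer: $\frac{839678029}{12760282} \approx 65.804$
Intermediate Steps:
$\frac{M{\left(-47 \right)}}{46066} + \frac{\left(-42\right) 434}{-19995 - -19718} = - \frac{47}{46066} + \frac{\left(-42\right) 434}{-19995 - -19718} = \left(-47\right) \frac{1}{46066} - \frac{18228}{-19995 + 19718} = - \frac{47}{46066} - \frac{18228}{-277} = - \frac{47}{46066} - - \frac{18228}{277} = - \frac{47}{46066} + \frac{18228}{277} = \frac{839678029}{12760282}$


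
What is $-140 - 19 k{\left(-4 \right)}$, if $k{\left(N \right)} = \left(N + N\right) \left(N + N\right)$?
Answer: $-1356$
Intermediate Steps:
$k{\left(N \right)} = 4 N^{2}$ ($k{\left(N \right)} = 2 N 2 N = 4 N^{2}$)
$-140 - 19 k{\left(-4 \right)} = -140 - 19 \cdot 4 \left(-4\right)^{2} = -140 - 19 \cdot 4 \cdot 16 = -140 - 1216 = -1356$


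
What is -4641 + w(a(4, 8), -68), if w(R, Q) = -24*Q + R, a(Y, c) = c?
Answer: -3001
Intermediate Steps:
w(R, Q) = R - 24*Q
-4641 + w(a(4, 8), -68) = -4641 + (8 - 24*(-68)) = -4641 + (8 + 1632) = -4641 + 1640 = -3001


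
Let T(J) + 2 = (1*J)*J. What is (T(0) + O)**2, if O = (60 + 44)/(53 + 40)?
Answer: 6724/8649 ≈ 0.77743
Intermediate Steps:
O = 104/93 ≈ 1.1183
T(J) = -2 + J**2 (T(J) = -2 + (1*J)*J = -2 + J*J = -2 + J**2)
(T(0) + O)**2 = ((-2 + 0**2) + 104/93)**2 = ((-2 + 0) + 104/93)**2 = (-2 + 104/93)**2 = (-82/93)**2 = 6724/8649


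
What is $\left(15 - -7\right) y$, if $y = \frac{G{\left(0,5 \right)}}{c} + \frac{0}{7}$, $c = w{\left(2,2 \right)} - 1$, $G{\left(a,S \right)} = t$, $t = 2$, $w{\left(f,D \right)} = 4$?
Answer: $\frac{44}{3} \approx 14.667$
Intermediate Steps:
$G{\left(a,S \right)} = 2$
$c = 3$ ($c = 4 - 1 = 3$)
$y = \frac{2}{3}$ ($y = \frac{2}{3} + \frac{0}{7} = 2 \cdot \frac{1}{3} + 0 \cdot \frac{1}{7} = \frac{2}{3} + 0 = \frac{2}{3} \approx 0.66667$)
$\left(15 - -7\right) y = \left(15 - -7\right) \frac{2}{3} = \left(15 + 7\right) \frac{2}{3} = 22 \cdot \frac{2}{3} = \frac{44}{3}$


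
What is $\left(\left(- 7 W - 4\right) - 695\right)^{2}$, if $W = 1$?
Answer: $498436$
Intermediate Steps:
$\left(\left(- 7 W - 4\right) - 695\right)^{2} = \left(\left(\left(-7\right) 1 - 4\right) - 695\right)^{2} = \left(\left(-7 - 4\right) - 695\right)^{2} = \left(-11 - 695\right)^{2} = \left(-706\right)^{2} = 498436$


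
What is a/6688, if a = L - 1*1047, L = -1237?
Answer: -571/1672 ≈ -0.34151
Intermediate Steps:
a = -2284 (a = -1237 - 1*1047 = -1237 - 1047 = -2284)
a/6688 = -2284/6688 = -2284*1/6688 = -571/1672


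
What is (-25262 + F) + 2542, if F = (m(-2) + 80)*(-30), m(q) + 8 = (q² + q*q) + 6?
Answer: -25300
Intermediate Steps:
m(q) = -2 + 2*q² (m(q) = -8 + ((q² + q*q) + 6) = -8 + ((q² + q²) + 6) = -8 + (2*q² + 6) = -8 + (6 + 2*q²) = -2 + 2*q²)
F = -2580 (F = ((-2 + 2*(-2)²) + 80)*(-30) = ((-2 + 2*4) + 80)*(-30) = ((-2 + 8) + 80)*(-30) = (6 + 80)*(-30) = 86*(-30) = -2580)
(-25262 + F) + 2542 = (-25262 - 2580) + 2542 = -27842 + 2542 = -25300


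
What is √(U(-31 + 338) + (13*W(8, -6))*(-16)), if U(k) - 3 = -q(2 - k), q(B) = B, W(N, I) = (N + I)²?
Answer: 2*I*√131 ≈ 22.891*I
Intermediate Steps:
W(N, I) = (I + N)²
U(k) = 1 + k (U(k) = 3 - (2 - k) = 3 + (-2 + k) = 1 + k)
√(U(-31 + 338) + (13*W(8, -6))*(-16)) = √((1 + (-31 + 338)) + (13*(-6 + 8)²)*(-16)) = √((1 + 307) + (13*2²)*(-16)) = √(308 + (13*4)*(-16)) = √(308 + 52*(-16)) = √(308 - 832) = √(-524) = 2*I*√131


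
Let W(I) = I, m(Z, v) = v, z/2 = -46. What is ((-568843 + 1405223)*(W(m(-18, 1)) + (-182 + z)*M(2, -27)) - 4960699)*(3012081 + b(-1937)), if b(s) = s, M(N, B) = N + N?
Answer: -2771730959729056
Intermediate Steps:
z = -92 (z = 2*(-46) = -92)
M(N, B) = 2*N
((-568843 + 1405223)*(W(m(-18, 1)) + (-182 + z)*M(2, -27)) - 4960699)*(3012081 + b(-1937)) = ((-568843 + 1405223)*(1 + (-182 - 92)*(2*2)) - 4960699)*(3012081 - 1937) = (836380*(1 - 274*4) - 4960699)*3010144 = (836380*(1 - 1096) - 4960699)*3010144 = (836380*(-1095) - 4960699)*3010144 = (-915836100 - 4960699)*3010144 = -920796799*3010144 = -2771730959729056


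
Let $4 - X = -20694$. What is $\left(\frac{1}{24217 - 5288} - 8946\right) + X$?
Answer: $\frac{222453609}{18929} \approx 11752.0$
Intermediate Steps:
$X = 20698$ ($X = 4 - -20694 = 4 + 20694 = 20698$)
$\left(\frac{1}{24217 - 5288} - 8946\right) + X = \left(\frac{1}{24217 - 5288} - 8946\right) + 20698 = \left(\frac{1}{18929} - 8946\right) + 20698 = - \frac{169338833}{18929} + 20698 = \frac{222453609}{18929}$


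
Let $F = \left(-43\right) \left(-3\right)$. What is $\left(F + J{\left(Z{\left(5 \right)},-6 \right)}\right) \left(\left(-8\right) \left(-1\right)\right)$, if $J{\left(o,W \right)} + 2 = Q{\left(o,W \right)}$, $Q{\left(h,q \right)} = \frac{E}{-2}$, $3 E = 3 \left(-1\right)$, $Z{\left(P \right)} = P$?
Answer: $1020$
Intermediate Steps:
$E = -1$ ($E = \frac{3 \left(-1\right)}{3} = \frac{1}{3} \left(-3\right) = -1$)
$F = 129$
$Q{\left(h,q \right)} = \frac{1}{2}$ ($Q{\left(h,q \right)} = - \frac{1}{-2} = \left(-1\right) \left(- \frac{1}{2}\right) = \frac{1}{2}$)
$J{\left(o,W \right)} = - \frac{3}{2}$ ($J{\left(o,W \right)} = -2 + \frac{1}{2} = - \frac{3}{2}$)
$\left(F + J{\left(Z{\left(5 \right)},-6 \right)}\right) \left(\left(-8\right) \left(-1\right)\right) = \left(129 - \frac{3}{2}\right) \left(\left(-8\right) \left(-1\right)\right) = \frac{255}{2} \cdot 8 = 1020$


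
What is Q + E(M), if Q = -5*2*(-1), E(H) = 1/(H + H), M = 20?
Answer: 401/40 ≈ 10.025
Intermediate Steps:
E(H) = 1/(2*H)
Q = 10 (Q = -10*(-1) = 10)
Q + E(M) = 10 + (½)/20 = 10 + (½)*(1/20) = 10 + 1/40 = 401/40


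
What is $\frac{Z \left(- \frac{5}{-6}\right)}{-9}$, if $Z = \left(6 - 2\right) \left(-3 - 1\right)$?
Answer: $\frac{40}{27} \approx 1.4815$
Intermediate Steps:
$Z = -16$ ($Z = 4 \left(-4\right) = -16$)
$\frac{Z \left(- \frac{5}{-6}\right)}{-9} = \frac{\left(-16\right) \left(- \frac{5}{-6}\right)}{-9} = - 16 \left(\left(-5\right) \left(- \frac{1}{6}\right)\right) \left(- \frac{1}{9}\right) = \left(-16\right) \frac{5}{6} \left(- \frac{1}{9}\right) = \left(- \frac{40}{3}\right) \left(- \frac{1}{9}\right) = \frac{40}{27}$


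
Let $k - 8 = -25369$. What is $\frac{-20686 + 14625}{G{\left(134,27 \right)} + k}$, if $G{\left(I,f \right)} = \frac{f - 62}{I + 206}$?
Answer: $\frac{412148}{1724555} \approx 0.23899$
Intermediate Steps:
$k = -25361$ ($k = 8 - 25369 = -25361$)
$G{\left(I,f \right)} = \frac{-62 + f}{206 + I}$
$\frac{-20686 + 14625}{G{\left(134,27 \right)} + k} = \frac{-20686 + 14625}{\frac{-62 + 27}{206 + 134} - 25361} = - \frac{6061}{\frac{1}{340} \left(-35\right) - 25361} = - \frac{6061}{- \frac{7}{68} - 25361} = - \frac{6061}{- \frac{1724555}{68}} = \left(-6061\right) \left(- \frac{68}{1724555}\right) = \frac{412148}{1724555}$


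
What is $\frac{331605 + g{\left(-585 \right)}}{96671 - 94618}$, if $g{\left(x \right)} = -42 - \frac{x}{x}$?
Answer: $\frac{331562}{2053} \approx 161.5$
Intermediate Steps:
$g{\left(x \right)} = -43$ ($g{\left(x \right)} = -42 - 1 = -43$)
$\frac{331605 + g{\left(-585 \right)}}{96671 - 94618} = \frac{331605 - 43}{96671 - 94618} = \frac{331562}{2053}$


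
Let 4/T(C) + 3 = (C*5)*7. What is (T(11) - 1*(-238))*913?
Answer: 41504980/191 ≈ 2.1730e+5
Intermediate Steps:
T(C) = 4/(-3 + 35*C) (T(C) = 4/(-3 + (C*5)*7) = 4/(-3 + (5*C)*7) = 4/(-3 + 35*C))
(T(11) - 1*(-238))*913 = (4/(-3 + 35*11) - 1*(-238))*913 = (4/(-3 + 385) + 238)*913 = (4/382 + 238)*913 = (4*(1/382) + 238)*913 = (2/191 + 238)*913 = (45460/191)*913 = 41504980/191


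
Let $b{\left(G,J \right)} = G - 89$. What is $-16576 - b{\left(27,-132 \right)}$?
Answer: $-16514$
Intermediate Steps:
$b{\left(G,J \right)} = -89 + G$ ($b{\left(G,J \right)} = G - 89 = -89 + G$)
$-16576 - b{\left(27,-132 \right)} = -16576 - \left(-89 + 27\right) = -16576 - -62 = -16576 + 62 = -16514$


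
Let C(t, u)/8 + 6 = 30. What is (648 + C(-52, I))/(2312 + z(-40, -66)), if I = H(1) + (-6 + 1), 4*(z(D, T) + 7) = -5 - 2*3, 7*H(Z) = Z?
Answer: 3360/9209 ≈ 0.36486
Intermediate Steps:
H(Z) = Z/7
z(D, T) = -39/4 (z(D, T) = -7 + (-5 - 2*3)/4 = -7 + (-5 - 6)/4 = -7 + (¼)*(-11) = -7 - 11/4 = -39/4)
I = -34/7 (I = (⅐)*1 + (-6 + 1) = ⅐ - 5 = -34/7 ≈ -4.8571)
C(t, u) = 192 (C(t, u) = -48 + 8*30 = -48 + 240 = 192)
(648 + C(-52, I))/(2312 + z(-40, -66)) = (648 + 192)/(2312 - 39/4) = 840/(9209/4) = 840*(4/9209) = 3360/9209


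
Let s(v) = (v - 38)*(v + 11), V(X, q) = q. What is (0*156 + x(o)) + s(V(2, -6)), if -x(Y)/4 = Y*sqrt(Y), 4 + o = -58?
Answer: -220 + 248*I*sqrt(62) ≈ -220.0 + 1952.8*I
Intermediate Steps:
o = -62 (o = -4 - 58 = -62)
x(Y) = -4*Y**(3/2) (x(Y) = -4*Y*sqrt(Y) = -4*Y**(3/2))
s(v) = (-38 + v)*(11 + v)
(0*156 + x(o)) + s(V(2, -6)) = (0*156 - (-248)*I*sqrt(62)) + (-418 + (-6)**2 - 27*(-6)) = (0 - (-248)*I*sqrt(62)) + (-418 + 36 + 162) = (0 + 248*I*sqrt(62)) - 220 = 248*I*sqrt(62) - 220 = -220 + 248*I*sqrt(62)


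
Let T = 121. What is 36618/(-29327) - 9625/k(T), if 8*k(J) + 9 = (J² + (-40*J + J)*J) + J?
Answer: -9055218514/8156513221 ≈ -1.1102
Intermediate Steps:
k(J) = -9/8 - 19*J²/4 + J/8 (k(J) = -9/8 + ((J² + (-40*J + J)*J) + J)/8 = -9/8 + ((J² + (-39*J)*J) + J)/8 = -9/8 + ((J² - 39*J²) + J)/8 = -9/8 + (-38*J² + J)/8 = -9/8 + (J - 38*J²)/8 = -9/8 + (-19*J²/4 + J/8) = -9/8 - 19*J²/4 + J/8)
36618/(-29327) - 9625/k(T) = 36618/(-29327) - 9625/(-9/8 - 19/4*121² + (⅛)*121) = 36618*(-1/29327) - 9625/(-9/8 - 19/4*14641 + 121/8) = -36618/29327 - 9625/(-9/8 - 278179/4 + 121/8) = -36618/29327 - 9625/(-278123/4) = -36618/29327 - 9625*(-4/278123) = -36618/29327 + 38500/278123 = -9055218514/8156513221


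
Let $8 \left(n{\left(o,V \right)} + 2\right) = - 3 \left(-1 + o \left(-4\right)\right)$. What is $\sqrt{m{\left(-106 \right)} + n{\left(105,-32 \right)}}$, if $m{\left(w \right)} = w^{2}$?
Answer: $\frac{\sqrt{182270}}{4} \approx 106.73$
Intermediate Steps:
$n{\left(o,V \right)} = - \frac{13}{8} + \frac{3 o}{2}$ ($n{\left(o,V \right)} = -2 + \frac{\left(-3\right) \left(-1 + o \left(-4\right)\right)}{8} = -2 + \frac{\left(-3\right) \left(-1 - 4 o\right)}{8} = -2 + \frac{3 + 12 o}{8} = -2 + \left(\frac{3}{8} + \frac{3 o}{2}\right) = - \frac{13}{8} + \frac{3 o}{2}$)
$\sqrt{m{\left(-106 \right)} + n{\left(105,-32 \right)}} = \sqrt{\left(-106\right)^{2} + \left(- \frac{13}{8} + \frac{3}{2} \cdot 105\right)} = \sqrt{11236 + \left(- \frac{13}{8} + \frac{315}{2}\right)} = \sqrt{11236 + \frac{1247}{8}} = \sqrt{\frac{91135}{8}} = \frac{\sqrt{182270}}{4}$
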